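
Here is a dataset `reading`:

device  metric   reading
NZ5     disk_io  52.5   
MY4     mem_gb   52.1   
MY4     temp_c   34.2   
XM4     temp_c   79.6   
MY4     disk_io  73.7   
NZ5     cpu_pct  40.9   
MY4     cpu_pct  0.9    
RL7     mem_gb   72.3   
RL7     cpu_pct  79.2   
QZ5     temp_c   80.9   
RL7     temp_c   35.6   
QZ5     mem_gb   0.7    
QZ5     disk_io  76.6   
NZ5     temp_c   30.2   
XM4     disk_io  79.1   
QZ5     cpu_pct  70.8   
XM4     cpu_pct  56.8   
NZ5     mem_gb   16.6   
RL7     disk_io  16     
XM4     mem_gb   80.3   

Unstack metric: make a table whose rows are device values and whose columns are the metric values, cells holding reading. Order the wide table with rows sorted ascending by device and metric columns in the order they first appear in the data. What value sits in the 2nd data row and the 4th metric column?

With rows sorted ascending by device, row 2 is device=NZ5. metric columns in first-appearance order: disk_io, mem_gb, temp_c, cpu_pct; column 4 is cpu_pct.
Long rows with device=NZ5, metric=cpu_pct: reading = 40.9.

40.9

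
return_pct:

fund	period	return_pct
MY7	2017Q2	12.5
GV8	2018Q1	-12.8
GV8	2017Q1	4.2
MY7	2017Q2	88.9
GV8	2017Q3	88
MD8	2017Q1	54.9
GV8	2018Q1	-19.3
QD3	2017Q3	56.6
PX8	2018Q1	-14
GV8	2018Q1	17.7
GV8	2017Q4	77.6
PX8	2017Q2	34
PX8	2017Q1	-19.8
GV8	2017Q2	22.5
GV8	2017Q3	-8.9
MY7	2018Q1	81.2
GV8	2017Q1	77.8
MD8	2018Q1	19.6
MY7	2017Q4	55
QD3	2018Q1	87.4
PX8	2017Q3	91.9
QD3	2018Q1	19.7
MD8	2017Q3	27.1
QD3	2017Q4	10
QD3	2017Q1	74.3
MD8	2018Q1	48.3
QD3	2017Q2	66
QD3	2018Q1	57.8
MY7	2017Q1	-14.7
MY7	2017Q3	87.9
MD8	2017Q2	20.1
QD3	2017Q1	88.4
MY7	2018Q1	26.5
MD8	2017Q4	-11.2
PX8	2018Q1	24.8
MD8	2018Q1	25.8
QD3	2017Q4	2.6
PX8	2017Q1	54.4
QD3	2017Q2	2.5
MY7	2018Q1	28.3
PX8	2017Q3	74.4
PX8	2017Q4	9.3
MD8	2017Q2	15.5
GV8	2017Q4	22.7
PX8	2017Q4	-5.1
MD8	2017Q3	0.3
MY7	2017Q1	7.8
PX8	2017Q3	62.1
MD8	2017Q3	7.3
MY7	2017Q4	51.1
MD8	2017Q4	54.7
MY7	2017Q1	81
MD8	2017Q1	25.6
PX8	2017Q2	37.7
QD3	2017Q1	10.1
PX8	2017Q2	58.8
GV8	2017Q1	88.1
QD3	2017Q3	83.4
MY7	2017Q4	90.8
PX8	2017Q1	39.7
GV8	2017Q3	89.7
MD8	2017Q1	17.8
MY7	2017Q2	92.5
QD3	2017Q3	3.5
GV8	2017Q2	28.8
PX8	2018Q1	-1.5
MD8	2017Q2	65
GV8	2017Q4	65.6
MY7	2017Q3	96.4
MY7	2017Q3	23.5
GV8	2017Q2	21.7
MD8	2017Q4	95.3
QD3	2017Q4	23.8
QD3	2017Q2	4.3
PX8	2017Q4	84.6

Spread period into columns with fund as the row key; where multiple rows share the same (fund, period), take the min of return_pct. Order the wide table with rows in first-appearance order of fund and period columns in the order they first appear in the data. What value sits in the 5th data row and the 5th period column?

With rows in first-appearance order of fund, row 5 is fund=PX8. period columns in first-appearance order: 2017Q2, 2018Q1, 2017Q1, 2017Q3, 2017Q4; column 5 is 2017Q4.
Long rows with fund=PX8, period=2017Q4: min(9.3, -5.1, 84.6) = -5.1.

-5.1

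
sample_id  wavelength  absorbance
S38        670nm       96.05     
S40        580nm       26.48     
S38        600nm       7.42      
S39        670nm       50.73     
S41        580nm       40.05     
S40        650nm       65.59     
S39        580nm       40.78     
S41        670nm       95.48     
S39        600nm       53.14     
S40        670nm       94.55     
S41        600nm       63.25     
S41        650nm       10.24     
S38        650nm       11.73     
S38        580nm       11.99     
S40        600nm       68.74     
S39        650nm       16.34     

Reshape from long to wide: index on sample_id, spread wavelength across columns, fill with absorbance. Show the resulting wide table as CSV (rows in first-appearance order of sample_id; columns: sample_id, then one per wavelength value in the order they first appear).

Columns: sample_id plus the 4 distinct wavelength values (670nm, 580nm, 600nm, 650nm).
For example, row S38 column 670nm takes absorbance=96.05 from the long row (S38, 670nm).

sample_id,670nm,580nm,600nm,650nm
S38,96.05,11.99,7.42,11.73
S40,94.55,26.48,68.74,65.59
S39,50.73,40.78,53.14,16.34
S41,95.48,40.05,63.25,10.24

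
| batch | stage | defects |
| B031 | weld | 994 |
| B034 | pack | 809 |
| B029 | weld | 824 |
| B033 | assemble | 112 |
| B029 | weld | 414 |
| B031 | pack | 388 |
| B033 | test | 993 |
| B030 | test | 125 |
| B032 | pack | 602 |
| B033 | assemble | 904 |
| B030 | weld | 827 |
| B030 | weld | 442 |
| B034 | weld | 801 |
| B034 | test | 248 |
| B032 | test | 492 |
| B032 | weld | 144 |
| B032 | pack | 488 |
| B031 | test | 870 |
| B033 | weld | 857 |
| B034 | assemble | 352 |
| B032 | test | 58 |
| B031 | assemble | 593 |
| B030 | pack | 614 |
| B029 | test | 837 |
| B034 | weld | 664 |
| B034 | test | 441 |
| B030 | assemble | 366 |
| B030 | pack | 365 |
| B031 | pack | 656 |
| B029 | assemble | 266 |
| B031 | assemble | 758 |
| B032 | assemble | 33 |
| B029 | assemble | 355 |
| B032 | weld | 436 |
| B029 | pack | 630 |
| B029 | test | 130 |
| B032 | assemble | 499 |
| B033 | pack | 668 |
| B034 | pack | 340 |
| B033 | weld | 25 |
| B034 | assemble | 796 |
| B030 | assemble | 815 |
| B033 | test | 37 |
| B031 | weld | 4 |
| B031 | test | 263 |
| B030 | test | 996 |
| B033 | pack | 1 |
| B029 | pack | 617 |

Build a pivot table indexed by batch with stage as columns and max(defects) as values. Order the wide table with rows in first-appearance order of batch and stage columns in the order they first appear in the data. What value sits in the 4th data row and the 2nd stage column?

With rows in first-appearance order of batch, row 4 is batch=B033. stage columns in first-appearance order: weld, pack, assemble, test; column 2 is pack.
Long rows with batch=B033, stage=pack: max(668, 1) = 668.

668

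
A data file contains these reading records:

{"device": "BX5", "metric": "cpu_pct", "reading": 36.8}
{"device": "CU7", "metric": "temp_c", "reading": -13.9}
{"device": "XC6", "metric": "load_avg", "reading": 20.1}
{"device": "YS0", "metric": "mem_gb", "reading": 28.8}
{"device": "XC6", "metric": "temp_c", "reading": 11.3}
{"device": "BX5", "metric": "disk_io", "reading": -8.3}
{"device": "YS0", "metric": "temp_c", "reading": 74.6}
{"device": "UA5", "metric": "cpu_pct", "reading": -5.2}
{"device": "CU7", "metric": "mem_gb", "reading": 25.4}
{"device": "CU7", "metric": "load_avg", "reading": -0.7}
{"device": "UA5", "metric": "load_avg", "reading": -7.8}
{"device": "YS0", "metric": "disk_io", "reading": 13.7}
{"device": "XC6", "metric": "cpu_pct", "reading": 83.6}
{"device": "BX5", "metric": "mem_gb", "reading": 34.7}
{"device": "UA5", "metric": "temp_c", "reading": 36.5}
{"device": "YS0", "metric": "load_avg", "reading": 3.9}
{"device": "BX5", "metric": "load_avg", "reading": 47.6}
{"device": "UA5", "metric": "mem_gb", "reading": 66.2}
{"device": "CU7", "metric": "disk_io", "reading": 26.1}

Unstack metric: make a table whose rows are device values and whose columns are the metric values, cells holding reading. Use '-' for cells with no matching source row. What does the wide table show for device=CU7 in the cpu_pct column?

No long-format row has device=CU7 and metric=cpu_pct, so the cell is -.

-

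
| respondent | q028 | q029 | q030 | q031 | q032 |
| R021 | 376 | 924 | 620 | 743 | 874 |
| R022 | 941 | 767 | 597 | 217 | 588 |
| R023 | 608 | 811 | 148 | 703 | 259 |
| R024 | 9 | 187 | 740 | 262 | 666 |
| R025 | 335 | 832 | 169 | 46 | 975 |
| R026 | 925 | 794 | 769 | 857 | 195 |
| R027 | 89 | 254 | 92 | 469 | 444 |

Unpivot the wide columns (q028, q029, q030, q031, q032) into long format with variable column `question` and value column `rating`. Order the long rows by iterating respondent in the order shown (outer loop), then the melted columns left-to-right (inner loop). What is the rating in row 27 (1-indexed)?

794

35 rows total (7 × 5). Row 27: index ⌊(27-1)/5⌋ = 5 into respondent → R026; (27-1) mod 5 = 1 into the melted columns → q029.
So row 27 is (R026, q029, 794); rating = 794.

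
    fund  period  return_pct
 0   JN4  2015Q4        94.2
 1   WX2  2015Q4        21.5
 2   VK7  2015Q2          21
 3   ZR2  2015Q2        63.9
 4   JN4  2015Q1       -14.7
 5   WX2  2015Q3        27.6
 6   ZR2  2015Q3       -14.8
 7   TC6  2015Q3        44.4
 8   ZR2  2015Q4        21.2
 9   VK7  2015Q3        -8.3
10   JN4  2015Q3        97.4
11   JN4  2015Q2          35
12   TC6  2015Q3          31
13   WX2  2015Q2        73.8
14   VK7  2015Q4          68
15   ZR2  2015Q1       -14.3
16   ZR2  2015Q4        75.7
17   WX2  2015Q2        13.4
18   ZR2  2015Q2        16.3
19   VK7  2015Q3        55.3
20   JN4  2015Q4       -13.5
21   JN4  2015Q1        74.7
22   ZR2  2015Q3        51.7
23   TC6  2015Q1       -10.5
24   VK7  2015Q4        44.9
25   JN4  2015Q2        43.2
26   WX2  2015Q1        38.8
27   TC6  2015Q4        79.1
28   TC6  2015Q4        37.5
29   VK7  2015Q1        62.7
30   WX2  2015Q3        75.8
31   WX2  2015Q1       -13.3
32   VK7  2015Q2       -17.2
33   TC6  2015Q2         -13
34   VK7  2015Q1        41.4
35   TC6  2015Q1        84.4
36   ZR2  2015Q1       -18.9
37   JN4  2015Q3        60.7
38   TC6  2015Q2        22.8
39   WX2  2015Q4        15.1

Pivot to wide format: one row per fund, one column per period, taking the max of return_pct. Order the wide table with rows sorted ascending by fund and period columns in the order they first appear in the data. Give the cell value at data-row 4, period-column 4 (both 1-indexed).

75.8

With rows sorted ascending by fund, row 4 is fund=WX2. period columns in first-appearance order: 2015Q4, 2015Q2, 2015Q1, 2015Q3; column 4 is 2015Q3.
Long rows with fund=WX2, period=2015Q3: max(27.6, 75.8) = 75.8.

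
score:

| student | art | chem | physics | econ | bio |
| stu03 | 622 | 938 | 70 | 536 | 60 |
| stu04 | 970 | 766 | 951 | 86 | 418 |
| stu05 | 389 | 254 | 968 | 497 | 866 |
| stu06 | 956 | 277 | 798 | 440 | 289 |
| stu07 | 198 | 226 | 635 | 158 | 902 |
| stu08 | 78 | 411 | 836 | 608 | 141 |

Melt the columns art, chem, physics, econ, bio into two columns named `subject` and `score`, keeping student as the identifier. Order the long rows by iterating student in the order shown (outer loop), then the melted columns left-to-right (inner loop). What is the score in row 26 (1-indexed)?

30 rows total (6 × 5). Row 26: index ⌊(26-1)/5⌋ = 5 into student → stu08; (26-1) mod 5 = 0 into the melted columns → art.
So row 26 is (stu08, art, 78); score = 78.

78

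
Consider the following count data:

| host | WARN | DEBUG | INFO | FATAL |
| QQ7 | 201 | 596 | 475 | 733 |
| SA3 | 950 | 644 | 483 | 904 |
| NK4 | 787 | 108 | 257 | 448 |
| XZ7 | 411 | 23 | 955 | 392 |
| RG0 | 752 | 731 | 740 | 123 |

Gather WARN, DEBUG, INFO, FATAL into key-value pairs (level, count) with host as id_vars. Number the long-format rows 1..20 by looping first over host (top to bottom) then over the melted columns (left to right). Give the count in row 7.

483

20 rows total (5 × 4). Row 7: index ⌊(7-1)/4⌋ = 1 into host → SA3; (7-1) mod 4 = 2 into the melted columns → INFO.
So row 7 is (SA3, INFO, 483); count = 483.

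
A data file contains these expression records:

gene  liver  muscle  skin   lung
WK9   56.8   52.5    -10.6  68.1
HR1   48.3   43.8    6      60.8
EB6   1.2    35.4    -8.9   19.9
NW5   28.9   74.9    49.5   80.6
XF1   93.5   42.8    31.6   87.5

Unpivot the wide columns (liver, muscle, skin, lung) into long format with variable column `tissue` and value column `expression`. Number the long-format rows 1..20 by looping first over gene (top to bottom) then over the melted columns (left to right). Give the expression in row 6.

20 rows total (5 × 4). Row 6: index ⌊(6-1)/4⌋ = 1 into gene → HR1; (6-1) mod 4 = 1 into the melted columns → muscle.
So row 6 is (HR1, muscle, 43.8); expression = 43.8.

43.8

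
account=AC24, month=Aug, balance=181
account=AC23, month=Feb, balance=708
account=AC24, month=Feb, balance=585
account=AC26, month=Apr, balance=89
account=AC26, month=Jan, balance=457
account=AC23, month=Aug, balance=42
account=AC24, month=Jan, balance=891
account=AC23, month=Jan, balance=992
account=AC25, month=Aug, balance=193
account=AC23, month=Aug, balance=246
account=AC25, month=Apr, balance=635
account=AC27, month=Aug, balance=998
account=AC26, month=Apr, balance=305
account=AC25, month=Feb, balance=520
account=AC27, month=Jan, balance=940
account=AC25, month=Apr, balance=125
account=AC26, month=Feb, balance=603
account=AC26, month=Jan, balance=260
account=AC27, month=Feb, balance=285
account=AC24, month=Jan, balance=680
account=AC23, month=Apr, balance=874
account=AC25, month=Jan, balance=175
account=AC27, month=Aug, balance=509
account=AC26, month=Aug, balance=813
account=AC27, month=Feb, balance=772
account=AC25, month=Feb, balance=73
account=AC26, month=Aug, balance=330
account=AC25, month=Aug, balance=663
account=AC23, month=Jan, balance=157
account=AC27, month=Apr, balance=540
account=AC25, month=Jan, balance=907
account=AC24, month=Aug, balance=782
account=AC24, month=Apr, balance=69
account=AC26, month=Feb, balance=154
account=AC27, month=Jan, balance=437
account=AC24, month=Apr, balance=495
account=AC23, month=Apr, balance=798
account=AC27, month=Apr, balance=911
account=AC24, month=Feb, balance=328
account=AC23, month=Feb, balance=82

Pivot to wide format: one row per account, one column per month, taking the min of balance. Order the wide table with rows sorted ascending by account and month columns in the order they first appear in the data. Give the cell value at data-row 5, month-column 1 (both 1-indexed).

With rows sorted ascending by account, row 5 is account=AC27. month columns in first-appearance order: Aug, Feb, Apr, Jan; column 1 is Aug.
Long rows with account=AC27, month=Aug: min(998, 509) = 509.

509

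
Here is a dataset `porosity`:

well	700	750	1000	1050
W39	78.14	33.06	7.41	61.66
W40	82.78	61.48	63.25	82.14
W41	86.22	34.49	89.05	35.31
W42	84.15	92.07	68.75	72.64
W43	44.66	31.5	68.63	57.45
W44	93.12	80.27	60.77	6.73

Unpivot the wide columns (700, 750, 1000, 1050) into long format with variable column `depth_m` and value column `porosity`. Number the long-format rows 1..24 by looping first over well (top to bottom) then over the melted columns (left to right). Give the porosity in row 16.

72.64

24 rows total (6 × 4). Row 16: index ⌊(16-1)/4⌋ = 3 into well → W42; (16-1) mod 4 = 3 into the melted columns → 1050.
So row 16 is (W42, 1050, 72.64); porosity = 72.64.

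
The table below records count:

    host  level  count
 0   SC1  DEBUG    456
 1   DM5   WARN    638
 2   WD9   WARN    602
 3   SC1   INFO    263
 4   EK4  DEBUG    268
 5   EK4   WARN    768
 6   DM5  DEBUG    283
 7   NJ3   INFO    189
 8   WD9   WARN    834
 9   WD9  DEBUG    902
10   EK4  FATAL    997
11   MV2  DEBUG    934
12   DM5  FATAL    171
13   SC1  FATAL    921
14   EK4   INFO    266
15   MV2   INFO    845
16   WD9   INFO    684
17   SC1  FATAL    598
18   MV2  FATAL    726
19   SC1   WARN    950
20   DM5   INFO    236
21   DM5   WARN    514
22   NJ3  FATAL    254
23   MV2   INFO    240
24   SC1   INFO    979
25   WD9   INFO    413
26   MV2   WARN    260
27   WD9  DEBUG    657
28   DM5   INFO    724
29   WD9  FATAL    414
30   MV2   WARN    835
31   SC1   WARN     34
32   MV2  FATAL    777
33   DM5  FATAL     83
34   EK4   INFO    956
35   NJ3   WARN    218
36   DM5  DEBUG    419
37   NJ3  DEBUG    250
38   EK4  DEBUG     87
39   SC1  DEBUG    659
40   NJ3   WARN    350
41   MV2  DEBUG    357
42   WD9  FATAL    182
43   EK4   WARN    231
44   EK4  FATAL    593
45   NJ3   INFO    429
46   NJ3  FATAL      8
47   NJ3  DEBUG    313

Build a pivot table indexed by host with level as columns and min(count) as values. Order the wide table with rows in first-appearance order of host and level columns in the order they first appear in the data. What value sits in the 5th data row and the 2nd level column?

With rows in first-appearance order of host, row 5 is host=NJ3. level columns in first-appearance order: DEBUG, WARN, INFO, FATAL; column 2 is WARN.
Long rows with host=NJ3, level=WARN: min(218, 350) = 218.

218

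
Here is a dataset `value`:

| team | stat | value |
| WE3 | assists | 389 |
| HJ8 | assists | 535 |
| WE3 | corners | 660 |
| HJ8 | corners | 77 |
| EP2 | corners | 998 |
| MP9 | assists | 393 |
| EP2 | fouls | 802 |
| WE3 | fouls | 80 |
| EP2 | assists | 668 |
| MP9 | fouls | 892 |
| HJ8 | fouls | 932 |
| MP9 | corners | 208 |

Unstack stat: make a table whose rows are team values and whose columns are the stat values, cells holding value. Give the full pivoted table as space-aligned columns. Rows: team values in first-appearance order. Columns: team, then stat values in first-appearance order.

team  assists  corners  fouls
WE3   389      660      80   
HJ8   535      77       932  
EP2   668      998      802  
MP9   393      208      892  

Columns: team plus the 3 distinct stat values (assists, corners, fouls).
For example, row WE3 column assists takes value=389 from the long row (WE3, assists).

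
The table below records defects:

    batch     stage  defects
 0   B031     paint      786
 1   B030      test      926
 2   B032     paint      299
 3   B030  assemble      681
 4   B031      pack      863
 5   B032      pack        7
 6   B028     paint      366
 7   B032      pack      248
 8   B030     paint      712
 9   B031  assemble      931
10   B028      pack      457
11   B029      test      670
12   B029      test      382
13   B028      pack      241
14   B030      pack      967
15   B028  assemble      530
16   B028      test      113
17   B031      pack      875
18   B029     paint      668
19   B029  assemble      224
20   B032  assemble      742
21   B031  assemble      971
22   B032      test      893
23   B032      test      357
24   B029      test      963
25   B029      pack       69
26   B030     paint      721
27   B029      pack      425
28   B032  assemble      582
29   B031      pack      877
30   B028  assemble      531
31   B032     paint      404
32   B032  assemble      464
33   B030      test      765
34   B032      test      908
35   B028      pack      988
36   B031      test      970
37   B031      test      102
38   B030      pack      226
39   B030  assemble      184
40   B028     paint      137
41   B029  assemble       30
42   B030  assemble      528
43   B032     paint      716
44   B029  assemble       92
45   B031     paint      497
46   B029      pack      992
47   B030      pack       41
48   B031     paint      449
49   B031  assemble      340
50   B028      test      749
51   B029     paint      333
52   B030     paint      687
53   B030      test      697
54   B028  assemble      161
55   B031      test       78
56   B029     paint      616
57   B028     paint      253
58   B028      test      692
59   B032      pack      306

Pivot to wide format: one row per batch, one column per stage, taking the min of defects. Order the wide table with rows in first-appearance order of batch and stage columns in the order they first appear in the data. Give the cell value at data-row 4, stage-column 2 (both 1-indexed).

113

With rows in first-appearance order of batch, row 4 is batch=B028. stage columns in first-appearance order: paint, test, assemble, pack; column 2 is test.
Long rows with batch=B028, stage=test: min(113, 749, 692) = 113.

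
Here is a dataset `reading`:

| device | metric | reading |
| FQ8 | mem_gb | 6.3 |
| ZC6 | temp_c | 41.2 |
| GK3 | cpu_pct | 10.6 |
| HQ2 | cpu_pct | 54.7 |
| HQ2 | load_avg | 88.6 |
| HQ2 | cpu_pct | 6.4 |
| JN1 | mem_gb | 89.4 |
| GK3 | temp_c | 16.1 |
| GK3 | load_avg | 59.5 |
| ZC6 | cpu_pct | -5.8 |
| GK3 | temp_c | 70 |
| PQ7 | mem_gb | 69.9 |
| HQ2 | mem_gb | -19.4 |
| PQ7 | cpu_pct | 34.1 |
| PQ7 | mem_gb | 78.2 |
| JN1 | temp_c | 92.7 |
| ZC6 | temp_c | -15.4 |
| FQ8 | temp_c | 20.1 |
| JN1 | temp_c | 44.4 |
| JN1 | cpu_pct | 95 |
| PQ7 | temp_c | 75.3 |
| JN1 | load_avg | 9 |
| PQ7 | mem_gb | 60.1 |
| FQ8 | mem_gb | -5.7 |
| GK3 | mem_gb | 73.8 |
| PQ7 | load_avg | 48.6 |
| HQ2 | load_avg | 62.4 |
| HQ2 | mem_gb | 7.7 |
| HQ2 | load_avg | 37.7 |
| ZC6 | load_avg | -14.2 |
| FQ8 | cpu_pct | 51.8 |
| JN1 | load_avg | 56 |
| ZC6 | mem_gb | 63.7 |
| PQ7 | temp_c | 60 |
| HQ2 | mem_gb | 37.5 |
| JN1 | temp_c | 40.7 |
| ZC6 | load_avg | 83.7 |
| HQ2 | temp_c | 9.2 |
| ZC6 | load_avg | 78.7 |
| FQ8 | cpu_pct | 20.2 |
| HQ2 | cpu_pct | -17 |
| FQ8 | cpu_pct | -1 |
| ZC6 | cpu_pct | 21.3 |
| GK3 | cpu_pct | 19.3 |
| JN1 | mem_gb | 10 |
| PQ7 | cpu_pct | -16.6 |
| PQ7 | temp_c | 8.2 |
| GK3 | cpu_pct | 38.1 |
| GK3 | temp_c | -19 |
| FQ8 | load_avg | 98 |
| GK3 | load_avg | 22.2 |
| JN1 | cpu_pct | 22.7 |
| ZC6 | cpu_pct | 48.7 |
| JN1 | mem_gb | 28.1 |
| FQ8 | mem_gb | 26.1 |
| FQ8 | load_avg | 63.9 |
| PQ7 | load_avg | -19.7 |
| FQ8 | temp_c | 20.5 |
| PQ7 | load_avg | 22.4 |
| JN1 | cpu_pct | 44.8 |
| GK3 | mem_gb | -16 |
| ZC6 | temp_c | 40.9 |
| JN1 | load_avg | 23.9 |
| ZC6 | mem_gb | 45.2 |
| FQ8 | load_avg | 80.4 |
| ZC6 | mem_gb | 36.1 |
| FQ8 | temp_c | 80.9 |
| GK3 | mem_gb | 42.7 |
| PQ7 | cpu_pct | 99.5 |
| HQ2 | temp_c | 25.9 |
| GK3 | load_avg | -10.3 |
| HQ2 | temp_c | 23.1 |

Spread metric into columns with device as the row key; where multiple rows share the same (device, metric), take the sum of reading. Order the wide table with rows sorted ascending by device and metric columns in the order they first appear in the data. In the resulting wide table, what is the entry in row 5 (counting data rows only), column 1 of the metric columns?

208.2

With rows sorted ascending by device, row 5 is device=PQ7. metric columns in first-appearance order: mem_gb, temp_c, cpu_pct, load_avg; column 1 is mem_gb.
Long rows with device=PQ7, metric=mem_gb: 69.9 + 78.2 + 60.1 = 208.2.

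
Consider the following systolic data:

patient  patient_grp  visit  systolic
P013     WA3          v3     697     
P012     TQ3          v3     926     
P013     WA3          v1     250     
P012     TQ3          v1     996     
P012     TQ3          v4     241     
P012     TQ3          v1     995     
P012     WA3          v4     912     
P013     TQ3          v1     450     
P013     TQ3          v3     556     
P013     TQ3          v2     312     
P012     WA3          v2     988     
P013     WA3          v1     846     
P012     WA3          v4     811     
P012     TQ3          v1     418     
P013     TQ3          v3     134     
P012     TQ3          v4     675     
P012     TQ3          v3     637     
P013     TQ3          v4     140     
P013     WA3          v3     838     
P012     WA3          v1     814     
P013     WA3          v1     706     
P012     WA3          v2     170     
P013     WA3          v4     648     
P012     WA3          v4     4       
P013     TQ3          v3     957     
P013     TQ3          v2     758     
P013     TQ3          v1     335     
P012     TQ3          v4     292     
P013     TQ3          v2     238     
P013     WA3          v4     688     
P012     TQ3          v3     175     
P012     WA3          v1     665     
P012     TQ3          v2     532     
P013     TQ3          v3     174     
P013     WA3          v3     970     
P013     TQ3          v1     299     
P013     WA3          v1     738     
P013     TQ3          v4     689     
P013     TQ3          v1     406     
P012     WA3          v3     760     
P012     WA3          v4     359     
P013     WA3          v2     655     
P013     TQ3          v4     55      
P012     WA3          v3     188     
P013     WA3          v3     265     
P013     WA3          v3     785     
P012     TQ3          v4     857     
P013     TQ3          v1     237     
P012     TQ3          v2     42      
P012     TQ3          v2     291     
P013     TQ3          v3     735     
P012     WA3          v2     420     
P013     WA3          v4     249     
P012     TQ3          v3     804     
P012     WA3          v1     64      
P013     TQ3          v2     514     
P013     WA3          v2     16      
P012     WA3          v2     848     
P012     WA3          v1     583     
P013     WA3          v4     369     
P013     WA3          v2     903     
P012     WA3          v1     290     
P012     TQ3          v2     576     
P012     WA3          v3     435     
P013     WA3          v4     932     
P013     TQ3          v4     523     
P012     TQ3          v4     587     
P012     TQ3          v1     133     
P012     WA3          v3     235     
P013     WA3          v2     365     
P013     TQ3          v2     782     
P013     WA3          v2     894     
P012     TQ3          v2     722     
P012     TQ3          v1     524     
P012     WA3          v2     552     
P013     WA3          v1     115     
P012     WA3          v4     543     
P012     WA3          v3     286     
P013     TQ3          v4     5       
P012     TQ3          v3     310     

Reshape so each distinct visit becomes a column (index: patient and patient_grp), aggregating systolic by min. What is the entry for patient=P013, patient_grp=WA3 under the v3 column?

265

Rows with patient=P013, patient_grp=WA3 and visit=v3: systolic values are 697, 838, 970, 265, 785.
min(697, 838, 970, 265, 785) = 265.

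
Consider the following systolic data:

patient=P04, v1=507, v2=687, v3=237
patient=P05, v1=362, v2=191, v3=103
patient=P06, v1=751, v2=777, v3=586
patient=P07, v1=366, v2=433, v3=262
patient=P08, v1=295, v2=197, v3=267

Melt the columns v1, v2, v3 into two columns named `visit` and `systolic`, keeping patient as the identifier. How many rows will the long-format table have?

15

5 patient values × 3 melted columns = 15 rows.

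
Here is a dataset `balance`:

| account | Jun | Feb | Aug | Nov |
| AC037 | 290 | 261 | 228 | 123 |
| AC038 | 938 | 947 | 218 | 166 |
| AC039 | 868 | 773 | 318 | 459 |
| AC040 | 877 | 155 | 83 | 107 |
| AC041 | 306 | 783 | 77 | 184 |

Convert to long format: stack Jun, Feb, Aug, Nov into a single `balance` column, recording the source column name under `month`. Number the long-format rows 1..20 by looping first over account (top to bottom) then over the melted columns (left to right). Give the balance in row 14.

155

20 rows total (5 × 4). Row 14: index ⌊(14-1)/4⌋ = 3 into account → AC040; (14-1) mod 4 = 1 into the melted columns → Feb.
So row 14 is (AC040, Feb, 155); balance = 155.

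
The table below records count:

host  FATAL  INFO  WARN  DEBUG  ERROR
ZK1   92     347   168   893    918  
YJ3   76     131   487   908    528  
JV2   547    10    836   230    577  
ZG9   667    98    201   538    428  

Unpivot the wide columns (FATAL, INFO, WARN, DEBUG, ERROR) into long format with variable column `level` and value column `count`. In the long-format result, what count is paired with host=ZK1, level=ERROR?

918

Unpivoting turns each (host, wide-column) pair into one long row.
The wide cell at row ZK1, column ERROR holds 918, so the long row (ZK1, ERROR) has count=918.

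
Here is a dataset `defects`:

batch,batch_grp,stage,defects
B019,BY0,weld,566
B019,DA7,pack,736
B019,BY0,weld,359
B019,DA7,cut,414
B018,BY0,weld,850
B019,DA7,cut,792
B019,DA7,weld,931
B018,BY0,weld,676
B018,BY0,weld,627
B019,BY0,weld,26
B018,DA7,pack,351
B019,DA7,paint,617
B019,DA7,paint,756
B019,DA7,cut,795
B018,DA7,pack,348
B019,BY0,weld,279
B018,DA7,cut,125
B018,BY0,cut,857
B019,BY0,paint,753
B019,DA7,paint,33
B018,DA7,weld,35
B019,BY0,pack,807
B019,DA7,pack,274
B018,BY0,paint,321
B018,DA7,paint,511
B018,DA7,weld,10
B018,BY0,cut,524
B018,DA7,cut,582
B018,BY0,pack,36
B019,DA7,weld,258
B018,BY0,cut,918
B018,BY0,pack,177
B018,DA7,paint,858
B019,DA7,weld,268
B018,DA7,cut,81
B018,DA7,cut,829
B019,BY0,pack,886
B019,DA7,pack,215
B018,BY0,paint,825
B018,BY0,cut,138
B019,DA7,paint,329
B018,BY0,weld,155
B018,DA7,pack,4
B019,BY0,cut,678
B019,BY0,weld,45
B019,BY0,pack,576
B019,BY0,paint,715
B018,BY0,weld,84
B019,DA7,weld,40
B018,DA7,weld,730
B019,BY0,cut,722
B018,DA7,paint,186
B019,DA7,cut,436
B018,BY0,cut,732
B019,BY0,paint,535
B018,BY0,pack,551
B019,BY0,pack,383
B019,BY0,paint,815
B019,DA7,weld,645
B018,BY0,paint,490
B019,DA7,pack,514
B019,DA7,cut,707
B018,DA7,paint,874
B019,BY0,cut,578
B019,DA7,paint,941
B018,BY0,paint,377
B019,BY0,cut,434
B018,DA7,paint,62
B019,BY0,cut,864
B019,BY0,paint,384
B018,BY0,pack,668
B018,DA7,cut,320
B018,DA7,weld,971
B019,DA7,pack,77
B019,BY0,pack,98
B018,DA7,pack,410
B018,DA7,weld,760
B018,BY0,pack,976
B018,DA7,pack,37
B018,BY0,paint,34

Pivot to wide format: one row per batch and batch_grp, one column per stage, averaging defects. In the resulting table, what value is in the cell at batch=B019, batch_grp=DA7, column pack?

Rows with batch=B019, batch_grp=DA7 and stage=pack: defects values are 736, 274, 215, 514, 77.
(736 + 274 + 215 + 514 + 77) / 5 = 363.20.

363.20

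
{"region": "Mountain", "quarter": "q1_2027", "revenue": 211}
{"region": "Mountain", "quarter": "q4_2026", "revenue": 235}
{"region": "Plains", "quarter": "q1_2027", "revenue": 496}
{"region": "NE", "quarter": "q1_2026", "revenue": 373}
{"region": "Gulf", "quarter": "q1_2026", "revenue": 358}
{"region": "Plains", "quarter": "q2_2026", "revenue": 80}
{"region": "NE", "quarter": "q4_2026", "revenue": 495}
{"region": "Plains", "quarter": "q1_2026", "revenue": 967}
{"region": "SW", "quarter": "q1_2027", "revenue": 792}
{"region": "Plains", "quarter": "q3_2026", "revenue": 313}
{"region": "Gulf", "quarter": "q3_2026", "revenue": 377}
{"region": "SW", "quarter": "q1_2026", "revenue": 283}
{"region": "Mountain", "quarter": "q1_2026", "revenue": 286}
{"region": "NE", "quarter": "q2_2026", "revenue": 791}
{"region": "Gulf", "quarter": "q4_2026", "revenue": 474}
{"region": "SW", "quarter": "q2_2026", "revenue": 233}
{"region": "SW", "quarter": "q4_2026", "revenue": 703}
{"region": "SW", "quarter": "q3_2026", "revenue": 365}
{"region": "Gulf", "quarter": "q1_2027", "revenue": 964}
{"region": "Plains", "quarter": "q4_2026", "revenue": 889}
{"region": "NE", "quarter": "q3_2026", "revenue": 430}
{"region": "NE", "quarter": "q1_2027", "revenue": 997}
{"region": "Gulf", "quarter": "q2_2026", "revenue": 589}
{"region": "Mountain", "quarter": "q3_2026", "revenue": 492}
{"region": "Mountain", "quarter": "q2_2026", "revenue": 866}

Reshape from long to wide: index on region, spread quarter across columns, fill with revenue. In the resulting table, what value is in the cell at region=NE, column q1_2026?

373

Wide layout: rows indexed by region, columns are the 5 distinct quarter values (q1_2027, q4_2026, q1_2026, q2_2026, q3_2026).
Cell (region=NE, quarter=q1_2026) draws from the long row where region=NE and quarter=q1_2026, which has revenue=373.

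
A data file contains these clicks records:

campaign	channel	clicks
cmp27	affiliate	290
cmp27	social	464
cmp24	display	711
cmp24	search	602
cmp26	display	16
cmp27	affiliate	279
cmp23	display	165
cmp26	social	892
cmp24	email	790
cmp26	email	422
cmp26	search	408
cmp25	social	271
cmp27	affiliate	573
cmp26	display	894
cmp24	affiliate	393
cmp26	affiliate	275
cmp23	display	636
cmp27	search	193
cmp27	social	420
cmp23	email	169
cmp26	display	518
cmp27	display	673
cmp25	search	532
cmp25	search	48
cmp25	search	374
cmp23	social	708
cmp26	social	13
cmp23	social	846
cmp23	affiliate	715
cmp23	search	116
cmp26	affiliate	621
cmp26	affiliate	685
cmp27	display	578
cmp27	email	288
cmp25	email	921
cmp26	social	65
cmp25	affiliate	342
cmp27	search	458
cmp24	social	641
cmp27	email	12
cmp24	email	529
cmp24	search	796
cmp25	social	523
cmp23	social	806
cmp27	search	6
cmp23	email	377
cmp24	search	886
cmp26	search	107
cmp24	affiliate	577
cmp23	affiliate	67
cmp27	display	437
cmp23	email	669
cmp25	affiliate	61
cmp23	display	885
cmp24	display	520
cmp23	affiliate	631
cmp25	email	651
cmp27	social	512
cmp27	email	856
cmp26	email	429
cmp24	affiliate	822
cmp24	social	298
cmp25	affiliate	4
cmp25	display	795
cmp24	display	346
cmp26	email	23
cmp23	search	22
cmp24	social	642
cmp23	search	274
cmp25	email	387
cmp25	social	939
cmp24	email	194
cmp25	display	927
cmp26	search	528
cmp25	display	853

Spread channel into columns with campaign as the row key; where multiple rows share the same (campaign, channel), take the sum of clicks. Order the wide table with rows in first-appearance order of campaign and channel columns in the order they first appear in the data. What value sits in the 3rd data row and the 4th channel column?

With rows in first-appearance order of campaign, row 3 is campaign=cmp26. channel columns in first-appearance order: affiliate, social, display, search, email; column 4 is search.
Long rows with campaign=cmp26, channel=search: 408 + 107 + 528 = 1043.

1043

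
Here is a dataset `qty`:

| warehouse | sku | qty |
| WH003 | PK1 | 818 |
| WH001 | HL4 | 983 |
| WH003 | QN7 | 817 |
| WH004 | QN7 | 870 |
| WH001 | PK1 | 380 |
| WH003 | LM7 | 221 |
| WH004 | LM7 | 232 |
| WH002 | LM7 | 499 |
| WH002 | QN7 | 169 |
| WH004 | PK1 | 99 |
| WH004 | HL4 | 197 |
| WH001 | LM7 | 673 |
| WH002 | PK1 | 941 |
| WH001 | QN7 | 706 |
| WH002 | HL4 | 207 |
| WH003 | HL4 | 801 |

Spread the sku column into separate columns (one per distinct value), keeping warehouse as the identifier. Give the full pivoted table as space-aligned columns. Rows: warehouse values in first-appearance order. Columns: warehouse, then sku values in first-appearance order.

Columns: warehouse plus the 4 distinct sku values (PK1, HL4, QN7, LM7).
For example, row WH003 column PK1 takes qty=818 from the long row (WH003, PK1).

warehouse  PK1  HL4  QN7  LM7
WH003      818  801  817  221
WH001      380  983  706  673
WH004      99   197  870  232
WH002      941  207  169  499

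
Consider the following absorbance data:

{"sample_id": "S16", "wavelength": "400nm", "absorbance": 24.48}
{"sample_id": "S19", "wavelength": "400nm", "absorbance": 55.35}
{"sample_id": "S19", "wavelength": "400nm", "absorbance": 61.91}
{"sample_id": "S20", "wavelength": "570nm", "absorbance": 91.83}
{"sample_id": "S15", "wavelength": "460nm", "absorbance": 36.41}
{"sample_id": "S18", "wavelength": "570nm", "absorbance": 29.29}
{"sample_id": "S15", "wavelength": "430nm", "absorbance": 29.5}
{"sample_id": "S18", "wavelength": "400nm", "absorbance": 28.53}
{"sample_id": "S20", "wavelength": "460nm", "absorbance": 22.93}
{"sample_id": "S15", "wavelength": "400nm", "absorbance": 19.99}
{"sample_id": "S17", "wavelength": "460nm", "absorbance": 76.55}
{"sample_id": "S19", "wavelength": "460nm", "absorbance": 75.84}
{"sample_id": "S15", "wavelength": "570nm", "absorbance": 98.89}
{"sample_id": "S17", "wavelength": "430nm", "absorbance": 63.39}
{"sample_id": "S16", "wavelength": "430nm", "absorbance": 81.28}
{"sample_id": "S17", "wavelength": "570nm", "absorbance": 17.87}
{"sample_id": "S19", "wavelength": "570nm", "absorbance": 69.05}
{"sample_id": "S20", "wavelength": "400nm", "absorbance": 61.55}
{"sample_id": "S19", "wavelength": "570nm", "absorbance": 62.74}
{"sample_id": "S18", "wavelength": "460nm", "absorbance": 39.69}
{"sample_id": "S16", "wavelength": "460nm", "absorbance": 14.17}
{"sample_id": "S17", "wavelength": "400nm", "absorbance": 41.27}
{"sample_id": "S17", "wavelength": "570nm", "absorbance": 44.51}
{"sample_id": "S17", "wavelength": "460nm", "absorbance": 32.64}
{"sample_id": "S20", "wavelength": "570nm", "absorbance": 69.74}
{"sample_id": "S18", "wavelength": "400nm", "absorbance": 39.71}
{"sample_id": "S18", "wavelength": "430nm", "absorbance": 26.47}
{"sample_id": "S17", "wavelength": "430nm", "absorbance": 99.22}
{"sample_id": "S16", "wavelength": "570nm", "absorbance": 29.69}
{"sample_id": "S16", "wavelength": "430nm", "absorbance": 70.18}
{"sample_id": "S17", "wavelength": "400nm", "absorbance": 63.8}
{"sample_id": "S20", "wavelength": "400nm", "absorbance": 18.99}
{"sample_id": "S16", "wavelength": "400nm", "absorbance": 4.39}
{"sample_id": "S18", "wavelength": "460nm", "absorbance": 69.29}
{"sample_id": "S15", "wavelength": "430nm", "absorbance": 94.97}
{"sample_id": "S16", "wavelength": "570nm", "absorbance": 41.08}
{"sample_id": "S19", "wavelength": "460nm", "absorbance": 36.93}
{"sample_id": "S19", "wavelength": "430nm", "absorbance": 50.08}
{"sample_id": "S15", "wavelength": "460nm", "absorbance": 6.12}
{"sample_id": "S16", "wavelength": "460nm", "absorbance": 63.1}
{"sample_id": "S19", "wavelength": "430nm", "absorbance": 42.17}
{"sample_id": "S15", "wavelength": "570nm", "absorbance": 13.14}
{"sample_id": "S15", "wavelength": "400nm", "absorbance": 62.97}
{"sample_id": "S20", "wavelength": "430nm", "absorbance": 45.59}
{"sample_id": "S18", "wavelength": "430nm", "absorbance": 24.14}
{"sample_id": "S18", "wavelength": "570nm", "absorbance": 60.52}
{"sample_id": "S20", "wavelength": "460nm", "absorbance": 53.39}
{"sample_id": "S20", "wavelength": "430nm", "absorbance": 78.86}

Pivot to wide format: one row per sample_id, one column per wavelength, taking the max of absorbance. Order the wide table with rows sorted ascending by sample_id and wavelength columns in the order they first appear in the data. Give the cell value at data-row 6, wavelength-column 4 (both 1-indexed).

78.86

With rows sorted ascending by sample_id, row 6 is sample_id=S20. wavelength columns in first-appearance order: 400nm, 570nm, 460nm, 430nm; column 4 is 430nm.
Long rows with sample_id=S20, wavelength=430nm: max(45.59, 78.86) = 78.86.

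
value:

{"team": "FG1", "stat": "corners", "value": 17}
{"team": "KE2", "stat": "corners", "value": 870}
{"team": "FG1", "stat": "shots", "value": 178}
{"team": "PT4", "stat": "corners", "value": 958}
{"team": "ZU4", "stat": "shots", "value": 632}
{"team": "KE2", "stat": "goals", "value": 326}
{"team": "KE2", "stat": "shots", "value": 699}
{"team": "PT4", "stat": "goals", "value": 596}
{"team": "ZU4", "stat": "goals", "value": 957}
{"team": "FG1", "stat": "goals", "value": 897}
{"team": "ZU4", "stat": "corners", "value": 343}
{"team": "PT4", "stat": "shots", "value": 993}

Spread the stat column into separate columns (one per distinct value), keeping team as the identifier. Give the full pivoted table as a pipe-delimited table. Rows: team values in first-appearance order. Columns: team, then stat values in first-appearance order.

Columns: team plus the 3 distinct stat values (corners, shots, goals).
For example, row FG1 column corners takes value=17 from the long row (FG1, corners).

| team | corners | shots | goals |
| FG1 | 17 | 178 | 897 |
| KE2 | 870 | 699 | 326 |
| PT4 | 958 | 993 | 596 |
| ZU4 | 343 | 632 | 957 |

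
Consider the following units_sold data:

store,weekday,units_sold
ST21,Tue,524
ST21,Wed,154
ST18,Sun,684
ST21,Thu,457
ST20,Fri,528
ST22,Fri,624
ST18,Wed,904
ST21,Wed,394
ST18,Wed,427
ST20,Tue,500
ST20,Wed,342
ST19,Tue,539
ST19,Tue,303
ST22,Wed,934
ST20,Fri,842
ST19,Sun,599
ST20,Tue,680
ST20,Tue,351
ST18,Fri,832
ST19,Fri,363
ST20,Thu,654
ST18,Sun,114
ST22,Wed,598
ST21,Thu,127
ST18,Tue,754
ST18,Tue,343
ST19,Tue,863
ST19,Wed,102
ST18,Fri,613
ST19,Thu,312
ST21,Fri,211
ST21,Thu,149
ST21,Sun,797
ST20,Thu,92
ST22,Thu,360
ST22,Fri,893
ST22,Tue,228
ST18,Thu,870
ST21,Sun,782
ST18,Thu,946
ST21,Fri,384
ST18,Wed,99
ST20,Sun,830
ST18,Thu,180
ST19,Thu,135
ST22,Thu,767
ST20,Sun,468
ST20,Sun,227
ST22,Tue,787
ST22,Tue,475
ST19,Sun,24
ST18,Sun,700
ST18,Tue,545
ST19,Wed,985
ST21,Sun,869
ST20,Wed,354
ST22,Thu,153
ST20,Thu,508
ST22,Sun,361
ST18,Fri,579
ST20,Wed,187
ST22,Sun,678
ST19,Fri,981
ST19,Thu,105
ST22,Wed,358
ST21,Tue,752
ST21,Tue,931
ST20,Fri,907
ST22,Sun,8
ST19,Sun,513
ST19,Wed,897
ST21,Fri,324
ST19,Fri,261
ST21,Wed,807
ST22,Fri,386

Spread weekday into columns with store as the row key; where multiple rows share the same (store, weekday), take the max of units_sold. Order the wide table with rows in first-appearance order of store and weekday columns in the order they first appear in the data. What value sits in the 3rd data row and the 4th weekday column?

654

With rows in first-appearance order of store, row 3 is store=ST20. weekday columns in first-appearance order: Tue, Wed, Sun, Thu, Fri; column 4 is Thu.
Long rows with store=ST20, weekday=Thu: max(654, 92, 508) = 654.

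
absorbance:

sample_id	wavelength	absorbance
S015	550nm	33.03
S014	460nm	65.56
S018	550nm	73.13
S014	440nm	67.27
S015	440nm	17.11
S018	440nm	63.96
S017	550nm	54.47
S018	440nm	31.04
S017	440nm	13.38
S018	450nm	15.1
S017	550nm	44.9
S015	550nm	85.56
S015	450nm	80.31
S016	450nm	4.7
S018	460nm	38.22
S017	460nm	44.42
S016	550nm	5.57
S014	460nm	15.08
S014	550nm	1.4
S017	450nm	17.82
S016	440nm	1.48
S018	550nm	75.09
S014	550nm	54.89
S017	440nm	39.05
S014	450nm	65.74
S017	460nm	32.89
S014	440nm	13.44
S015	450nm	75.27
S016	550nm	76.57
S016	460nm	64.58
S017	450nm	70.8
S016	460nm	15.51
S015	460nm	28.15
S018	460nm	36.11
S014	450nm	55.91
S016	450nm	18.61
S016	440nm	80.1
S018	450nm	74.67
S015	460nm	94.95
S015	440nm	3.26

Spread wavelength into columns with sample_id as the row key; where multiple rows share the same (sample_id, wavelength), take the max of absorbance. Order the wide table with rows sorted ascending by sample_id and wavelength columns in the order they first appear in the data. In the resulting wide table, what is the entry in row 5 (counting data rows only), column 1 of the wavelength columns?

75.09

With rows sorted ascending by sample_id, row 5 is sample_id=S018. wavelength columns in first-appearance order: 550nm, 460nm, 440nm, 450nm; column 1 is 550nm.
Long rows with sample_id=S018, wavelength=550nm: max(73.13, 75.09) = 75.09.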